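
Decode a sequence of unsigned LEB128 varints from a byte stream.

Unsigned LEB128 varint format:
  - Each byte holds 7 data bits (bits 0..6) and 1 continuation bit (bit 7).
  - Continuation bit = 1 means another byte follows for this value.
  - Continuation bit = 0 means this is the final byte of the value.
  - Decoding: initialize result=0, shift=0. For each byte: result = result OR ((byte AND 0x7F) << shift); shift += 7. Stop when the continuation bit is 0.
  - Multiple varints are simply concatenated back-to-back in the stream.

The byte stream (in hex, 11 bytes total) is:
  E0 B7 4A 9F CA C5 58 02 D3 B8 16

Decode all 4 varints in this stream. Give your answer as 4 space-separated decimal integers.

  byte[0]=0xE0 cont=1 payload=0x60=96: acc |= 96<<0 -> acc=96 shift=7
  byte[1]=0xB7 cont=1 payload=0x37=55: acc |= 55<<7 -> acc=7136 shift=14
  byte[2]=0x4A cont=0 payload=0x4A=74: acc |= 74<<14 -> acc=1219552 shift=21 [end]
Varint 1: bytes[0:3] = E0 B7 4A -> value 1219552 (3 byte(s))
  byte[3]=0x9F cont=1 payload=0x1F=31: acc |= 31<<0 -> acc=31 shift=7
  byte[4]=0xCA cont=1 payload=0x4A=74: acc |= 74<<7 -> acc=9503 shift=14
  byte[5]=0xC5 cont=1 payload=0x45=69: acc |= 69<<14 -> acc=1139999 shift=21
  byte[6]=0x58 cont=0 payload=0x58=88: acc |= 88<<21 -> acc=185689375 shift=28 [end]
Varint 2: bytes[3:7] = 9F CA C5 58 -> value 185689375 (4 byte(s))
  byte[7]=0x02 cont=0 payload=0x02=2: acc |= 2<<0 -> acc=2 shift=7 [end]
Varint 3: bytes[7:8] = 02 -> value 2 (1 byte(s))
  byte[8]=0xD3 cont=1 payload=0x53=83: acc |= 83<<0 -> acc=83 shift=7
  byte[9]=0xB8 cont=1 payload=0x38=56: acc |= 56<<7 -> acc=7251 shift=14
  byte[10]=0x16 cont=0 payload=0x16=22: acc |= 22<<14 -> acc=367699 shift=21 [end]
Varint 4: bytes[8:11] = D3 B8 16 -> value 367699 (3 byte(s))

Answer: 1219552 185689375 2 367699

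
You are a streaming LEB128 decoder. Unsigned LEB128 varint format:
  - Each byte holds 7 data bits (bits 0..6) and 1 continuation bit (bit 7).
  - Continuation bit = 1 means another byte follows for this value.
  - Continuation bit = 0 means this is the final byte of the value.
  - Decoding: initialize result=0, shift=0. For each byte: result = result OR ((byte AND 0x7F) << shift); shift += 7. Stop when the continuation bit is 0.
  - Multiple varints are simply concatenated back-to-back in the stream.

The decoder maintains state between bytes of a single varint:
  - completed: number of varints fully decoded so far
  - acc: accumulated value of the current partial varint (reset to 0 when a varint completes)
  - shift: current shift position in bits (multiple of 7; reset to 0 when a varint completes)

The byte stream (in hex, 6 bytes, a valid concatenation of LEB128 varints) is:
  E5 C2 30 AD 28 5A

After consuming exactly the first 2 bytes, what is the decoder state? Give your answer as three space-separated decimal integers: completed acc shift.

Answer: 0 8549 14

Derivation:
byte[0]=0xE5 cont=1 payload=0x65: acc |= 101<<0 -> completed=0 acc=101 shift=7
byte[1]=0xC2 cont=1 payload=0x42: acc |= 66<<7 -> completed=0 acc=8549 shift=14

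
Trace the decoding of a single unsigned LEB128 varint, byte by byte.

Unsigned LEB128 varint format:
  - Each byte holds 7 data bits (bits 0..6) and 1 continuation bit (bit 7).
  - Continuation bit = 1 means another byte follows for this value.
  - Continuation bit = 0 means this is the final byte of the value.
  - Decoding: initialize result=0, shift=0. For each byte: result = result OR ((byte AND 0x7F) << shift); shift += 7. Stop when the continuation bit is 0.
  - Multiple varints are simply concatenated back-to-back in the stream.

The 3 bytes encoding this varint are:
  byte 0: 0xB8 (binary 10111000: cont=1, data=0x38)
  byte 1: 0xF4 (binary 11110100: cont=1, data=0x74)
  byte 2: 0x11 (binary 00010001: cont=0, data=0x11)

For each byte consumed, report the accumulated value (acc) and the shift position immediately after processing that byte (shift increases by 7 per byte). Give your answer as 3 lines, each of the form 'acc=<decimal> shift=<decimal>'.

Answer: acc=56 shift=7
acc=14904 shift=14
acc=293432 shift=21

Derivation:
byte 0=0xB8: payload=0x38=56, contrib = 56<<0 = 56; acc -> 56, shift -> 7
byte 1=0xF4: payload=0x74=116, contrib = 116<<7 = 14848; acc -> 14904, shift -> 14
byte 2=0x11: payload=0x11=17, contrib = 17<<14 = 278528; acc -> 293432, shift -> 21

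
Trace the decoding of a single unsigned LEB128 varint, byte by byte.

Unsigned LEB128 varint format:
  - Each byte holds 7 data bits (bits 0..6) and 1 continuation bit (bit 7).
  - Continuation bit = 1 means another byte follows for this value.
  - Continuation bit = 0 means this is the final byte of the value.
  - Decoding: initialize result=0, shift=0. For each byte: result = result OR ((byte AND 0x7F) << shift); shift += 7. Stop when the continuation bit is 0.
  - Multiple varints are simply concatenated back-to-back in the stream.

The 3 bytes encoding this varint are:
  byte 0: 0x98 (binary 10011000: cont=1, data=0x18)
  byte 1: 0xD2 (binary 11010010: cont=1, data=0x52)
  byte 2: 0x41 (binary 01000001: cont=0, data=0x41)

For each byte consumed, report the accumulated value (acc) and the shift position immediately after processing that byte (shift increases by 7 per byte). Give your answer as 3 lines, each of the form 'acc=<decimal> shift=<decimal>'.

byte 0=0x98: payload=0x18=24, contrib = 24<<0 = 24; acc -> 24, shift -> 7
byte 1=0xD2: payload=0x52=82, contrib = 82<<7 = 10496; acc -> 10520, shift -> 14
byte 2=0x41: payload=0x41=65, contrib = 65<<14 = 1064960; acc -> 1075480, shift -> 21

Answer: acc=24 shift=7
acc=10520 shift=14
acc=1075480 shift=21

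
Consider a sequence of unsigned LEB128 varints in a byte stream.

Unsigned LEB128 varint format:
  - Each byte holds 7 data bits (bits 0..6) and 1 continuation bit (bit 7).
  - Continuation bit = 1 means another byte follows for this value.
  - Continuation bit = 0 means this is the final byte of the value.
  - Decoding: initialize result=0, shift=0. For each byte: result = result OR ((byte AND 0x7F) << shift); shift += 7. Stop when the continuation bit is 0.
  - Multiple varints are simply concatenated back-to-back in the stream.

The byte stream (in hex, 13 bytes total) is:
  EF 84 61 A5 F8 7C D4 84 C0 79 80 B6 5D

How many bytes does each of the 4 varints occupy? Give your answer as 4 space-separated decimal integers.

  byte[0]=0xEF cont=1 payload=0x6F=111: acc |= 111<<0 -> acc=111 shift=7
  byte[1]=0x84 cont=1 payload=0x04=4: acc |= 4<<7 -> acc=623 shift=14
  byte[2]=0x61 cont=0 payload=0x61=97: acc |= 97<<14 -> acc=1589871 shift=21 [end]
Varint 1: bytes[0:3] = EF 84 61 -> value 1589871 (3 byte(s))
  byte[3]=0xA5 cont=1 payload=0x25=37: acc |= 37<<0 -> acc=37 shift=7
  byte[4]=0xF8 cont=1 payload=0x78=120: acc |= 120<<7 -> acc=15397 shift=14
  byte[5]=0x7C cont=0 payload=0x7C=124: acc |= 124<<14 -> acc=2047013 shift=21 [end]
Varint 2: bytes[3:6] = A5 F8 7C -> value 2047013 (3 byte(s))
  byte[6]=0xD4 cont=1 payload=0x54=84: acc |= 84<<0 -> acc=84 shift=7
  byte[7]=0x84 cont=1 payload=0x04=4: acc |= 4<<7 -> acc=596 shift=14
  byte[8]=0xC0 cont=1 payload=0x40=64: acc |= 64<<14 -> acc=1049172 shift=21
  byte[9]=0x79 cont=0 payload=0x79=121: acc |= 121<<21 -> acc=254804564 shift=28 [end]
Varint 3: bytes[6:10] = D4 84 C0 79 -> value 254804564 (4 byte(s))
  byte[10]=0x80 cont=1 payload=0x00=0: acc |= 0<<0 -> acc=0 shift=7
  byte[11]=0xB6 cont=1 payload=0x36=54: acc |= 54<<7 -> acc=6912 shift=14
  byte[12]=0x5D cont=0 payload=0x5D=93: acc |= 93<<14 -> acc=1530624 shift=21 [end]
Varint 4: bytes[10:13] = 80 B6 5D -> value 1530624 (3 byte(s))

Answer: 3 3 4 3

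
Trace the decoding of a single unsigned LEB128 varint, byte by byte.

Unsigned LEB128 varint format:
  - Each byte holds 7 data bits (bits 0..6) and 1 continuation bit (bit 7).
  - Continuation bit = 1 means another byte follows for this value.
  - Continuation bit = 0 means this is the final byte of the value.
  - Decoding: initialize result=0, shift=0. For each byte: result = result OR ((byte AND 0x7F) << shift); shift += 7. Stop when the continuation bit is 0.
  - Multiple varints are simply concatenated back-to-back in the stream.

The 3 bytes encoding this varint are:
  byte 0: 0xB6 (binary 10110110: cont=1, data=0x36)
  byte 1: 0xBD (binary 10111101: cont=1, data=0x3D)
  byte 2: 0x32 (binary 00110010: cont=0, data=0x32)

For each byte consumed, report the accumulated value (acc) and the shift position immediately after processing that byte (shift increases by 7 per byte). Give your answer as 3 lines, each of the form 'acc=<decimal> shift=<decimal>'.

byte 0=0xB6: payload=0x36=54, contrib = 54<<0 = 54; acc -> 54, shift -> 7
byte 1=0xBD: payload=0x3D=61, contrib = 61<<7 = 7808; acc -> 7862, shift -> 14
byte 2=0x32: payload=0x32=50, contrib = 50<<14 = 819200; acc -> 827062, shift -> 21

Answer: acc=54 shift=7
acc=7862 shift=14
acc=827062 shift=21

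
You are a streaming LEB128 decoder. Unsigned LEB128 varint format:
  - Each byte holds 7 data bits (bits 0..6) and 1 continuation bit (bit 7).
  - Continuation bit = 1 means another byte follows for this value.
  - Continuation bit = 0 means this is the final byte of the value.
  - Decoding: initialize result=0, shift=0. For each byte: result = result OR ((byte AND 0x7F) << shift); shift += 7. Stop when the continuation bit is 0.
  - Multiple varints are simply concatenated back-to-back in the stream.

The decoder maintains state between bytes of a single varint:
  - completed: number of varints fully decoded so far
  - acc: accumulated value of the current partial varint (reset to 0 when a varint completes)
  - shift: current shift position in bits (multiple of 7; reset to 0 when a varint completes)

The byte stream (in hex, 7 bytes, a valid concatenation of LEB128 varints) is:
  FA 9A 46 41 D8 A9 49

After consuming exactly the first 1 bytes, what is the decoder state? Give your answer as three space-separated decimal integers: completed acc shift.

Answer: 0 122 7

Derivation:
byte[0]=0xFA cont=1 payload=0x7A: acc |= 122<<0 -> completed=0 acc=122 shift=7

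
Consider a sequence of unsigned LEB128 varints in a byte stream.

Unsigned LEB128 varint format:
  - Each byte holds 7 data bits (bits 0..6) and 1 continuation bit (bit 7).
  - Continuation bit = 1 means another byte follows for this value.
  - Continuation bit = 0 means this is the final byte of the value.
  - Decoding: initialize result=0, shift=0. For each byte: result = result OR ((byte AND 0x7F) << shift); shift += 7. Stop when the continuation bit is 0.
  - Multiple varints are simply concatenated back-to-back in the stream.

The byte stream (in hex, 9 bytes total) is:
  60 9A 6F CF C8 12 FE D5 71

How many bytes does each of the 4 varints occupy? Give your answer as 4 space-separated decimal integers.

  byte[0]=0x60 cont=0 payload=0x60=96: acc |= 96<<0 -> acc=96 shift=7 [end]
Varint 1: bytes[0:1] = 60 -> value 96 (1 byte(s))
  byte[1]=0x9A cont=1 payload=0x1A=26: acc |= 26<<0 -> acc=26 shift=7
  byte[2]=0x6F cont=0 payload=0x6F=111: acc |= 111<<7 -> acc=14234 shift=14 [end]
Varint 2: bytes[1:3] = 9A 6F -> value 14234 (2 byte(s))
  byte[3]=0xCF cont=1 payload=0x4F=79: acc |= 79<<0 -> acc=79 shift=7
  byte[4]=0xC8 cont=1 payload=0x48=72: acc |= 72<<7 -> acc=9295 shift=14
  byte[5]=0x12 cont=0 payload=0x12=18: acc |= 18<<14 -> acc=304207 shift=21 [end]
Varint 3: bytes[3:6] = CF C8 12 -> value 304207 (3 byte(s))
  byte[6]=0xFE cont=1 payload=0x7E=126: acc |= 126<<0 -> acc=126 shift=7
  byte[7]=0xD5 cont=1 payload=0x55=85: acc |= 85<<7 -> acc=11006 shift=14
  byte[8]=0x71 cont=0 payload=0x71=113: acc |= 113<<14 -> acc=1862398 shift=21 [end]
Varint 4: bytes[6:9] = FE D5 71 -> value 1862398 (3 byte(s))

Answer: 1 2 3 3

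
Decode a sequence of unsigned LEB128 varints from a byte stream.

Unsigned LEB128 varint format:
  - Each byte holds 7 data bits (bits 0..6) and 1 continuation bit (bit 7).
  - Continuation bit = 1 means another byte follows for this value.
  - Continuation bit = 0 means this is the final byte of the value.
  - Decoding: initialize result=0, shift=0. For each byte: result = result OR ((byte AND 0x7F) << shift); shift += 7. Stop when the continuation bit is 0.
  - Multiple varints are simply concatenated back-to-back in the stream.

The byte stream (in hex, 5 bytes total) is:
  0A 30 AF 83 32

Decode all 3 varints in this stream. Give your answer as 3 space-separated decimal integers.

Answer: 10 48 819631

Derivation:
  byte[0]=0x0A cont=0 payload=0x0A=10: acc |= 10<<0 -> acc=10 shift=7 [end]
Varint 1: bytes[0:1] = 0A -> value 10 (1 byte(s))
  byte[1]=0x30 cont=0 payload=0x30=48: acc |= 48<<0 -> acc=48 shift=7 [end]
Varint 2: bytes[1:2] = 30 -> value 48 (1 byte(s))
  byte[2]=0xAF cont=1 payload=0x2F=47: acc |= 47<<0 -> acc=47 shift=7
  byte[3]=0x83 cont=1 payload=0x03=3: acc |= 3<<7 -> acc=431 shift=14
  byte[4]=0x32 cont=0 payload=0x32=50: acc |= 50<<14 -> acc=819631 shift=21 [end]
Varint 3: bytes[2:5] = AF 83 32 -> value 819631 (3 byte(s))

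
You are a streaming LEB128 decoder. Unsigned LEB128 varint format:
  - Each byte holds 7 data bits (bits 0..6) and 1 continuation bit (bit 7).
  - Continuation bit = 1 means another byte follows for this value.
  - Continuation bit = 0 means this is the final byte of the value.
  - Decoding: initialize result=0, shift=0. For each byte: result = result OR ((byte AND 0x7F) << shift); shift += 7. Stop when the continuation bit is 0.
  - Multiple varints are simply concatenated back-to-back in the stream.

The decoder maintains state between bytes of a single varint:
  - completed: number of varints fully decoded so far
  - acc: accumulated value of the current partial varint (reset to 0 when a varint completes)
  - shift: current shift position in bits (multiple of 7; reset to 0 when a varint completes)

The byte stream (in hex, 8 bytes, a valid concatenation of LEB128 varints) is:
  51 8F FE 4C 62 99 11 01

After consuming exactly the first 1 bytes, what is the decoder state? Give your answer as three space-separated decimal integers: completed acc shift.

byte[0]=0x51 cont=0 payload=0x51: varint #1 complete (value=81); reset -> completed=1 acc=0 shift=0

Answer: 1 0 0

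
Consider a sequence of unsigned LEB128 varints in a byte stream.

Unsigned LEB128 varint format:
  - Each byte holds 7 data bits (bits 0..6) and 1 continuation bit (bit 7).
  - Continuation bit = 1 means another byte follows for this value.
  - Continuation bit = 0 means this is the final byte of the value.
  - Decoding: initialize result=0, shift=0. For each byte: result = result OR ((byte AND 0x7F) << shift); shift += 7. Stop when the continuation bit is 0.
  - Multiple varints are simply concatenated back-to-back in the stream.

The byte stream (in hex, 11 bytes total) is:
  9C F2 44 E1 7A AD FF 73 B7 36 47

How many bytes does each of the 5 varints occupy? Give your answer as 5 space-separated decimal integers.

  byte[0]=0x9C cont=1 payload=0x1C=28: acc |= 28<<0 -> acc=28 shift=7
  byte[1]=0xF2 cont=1 payload=0x72=114: acc |= 114<<7 -> acc=14620 shift=14
  byte[2]=0x44 cont=0 payload=0x44=68: acc |= 68<<14 -> acc=1128732 shift=21 [end]
Varint 1: bytes[0:3] = 9C F2 44 -> value 1128732 (3 byte(s))
  byte[3]=0xE1 cont=1 payload=0x61=97: acc |= 97<<0 -> acc=97 shift=7
  byte[4]=0x7A cont=0 payload=0x7A=122: acc |= 122<<7 -> acc=15713 shift=14 [end]
Varint 2: bytes[3:5] = E1 7A -> value 15713 (2 byte(s))
  byte[5]=0xAD cont=1 payload=0x2D=45: acc |= 45<<0 -> acc=45 shift=7
  byte[6]=0xFF cont=1 payload=0x7F=127: acc |= 127<<7 -> acc=16301 shift=14
  byte[7]=0x73 cont=0 payload=0x73=115: acc |= 115<<14 -> acc=1900461 shift=21 [end]
Varint 3: bytes[5:8] = AD FF 73 -> value 1900461 (3 byte(s))
  byte[8]=0xB7 cont=1 payload=0x37=55: acc |= 55<<0 -> acc=55 shift=7
  byte[9]=0x36 cont=0 payload=0x36=54: acc |= 54<<7 -> acc=6967 shift=14 [end]
Varint 4: bytes[8:10] = B7 36 -> value 6967 (2 byte(s))
  byte[10]=0x47 cont=0 payload=0x47=71: acc |= 71<<0 -> acc=71 shift=7 [end]
Varint 5: bytes[10:11] = 47 -> value 71 (1 byte(s))

Answer: 3 2 3 2 1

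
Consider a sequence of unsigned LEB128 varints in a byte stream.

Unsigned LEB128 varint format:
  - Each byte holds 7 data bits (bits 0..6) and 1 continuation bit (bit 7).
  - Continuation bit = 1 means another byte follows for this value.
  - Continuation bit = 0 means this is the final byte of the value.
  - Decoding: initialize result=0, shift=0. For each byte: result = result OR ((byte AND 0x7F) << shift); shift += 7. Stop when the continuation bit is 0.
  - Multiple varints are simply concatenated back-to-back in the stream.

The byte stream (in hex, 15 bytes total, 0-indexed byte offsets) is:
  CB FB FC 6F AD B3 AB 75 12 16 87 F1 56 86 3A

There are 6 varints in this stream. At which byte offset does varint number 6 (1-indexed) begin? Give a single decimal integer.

Answer: 13

Derivation:
  byte[0]=0xCB cont=1 payload=0x4B=75: acc |= 75<<0 -> acc=75 shift=7
  byte[1]=0xFB cont=1 payload=0x7B=123: acc |= 123<<7 -> acc=15819 shift=14
  byte[2]=0xFC cont=1 payload=0x7C=124: acc |= 124<<14 -> acc=2047435 shift=21
  byte[3]=0x6F cont=0 payload=0x6F=111: acc |= 111<<21 -> acc=234831307 shift=28 [end]
Varint 1: bytes[0:4] = CB FB FC 6F -> value 234831307 (4 byte(s))
  byte[4]=0xAD cont=1 payload=0x2D=45: acc |= 45<<0 -> acc=45 shift=7
  byte[5]=0xB3 cont=1 payload=0x33=51: acc |= 51<<7 -> acc=6573 shift=14
  byte[6]=0xAB cont=1 payload=0x2B=43: acc |= 43<<14 -> acc=711085 shift=21
  byte[7]=0x75 cont=0 payload=0x75=117: acc |= 117<<21 -> acc=246077869 shift=28 [end]
Varint 2: bytes[4:8] = AD B3 AB 75 -> value 246077869 (4 byte(s))
  byte[8]=0x12 cont=0 payload=0x12=18: acc |= 18<<0 -> acc=18 shift=7 [end]
Varint 3: bytes[8:9] = 12 -> value 18 (1 byte(s))
  byte[9]=0x16 cont=0 payload=0x16=22: acc |= 22<<0 -> acc=22 shift=7 [end]
Varint 4: bytes[9:10] = 16 -> value 22 (1 byte(s))
  byte[10]=0x87 cont=1 payload=0x07=7: acc |= 7<<0 -> acc=7 shift=7
  byte[11]=0xF1 cont=1 payload=0x71=113: acc |= 113<<7 -> acc=14471 shift=14
  byte[12]=0x56 cont=0 payload=0x56=86: acc |= 86<<14 -> acc=1423495 shift=21 [end]
Varint 5: bytes[10:13] = 87 F1 56 -> value 1423495 (3 byte(s))
  byte[13]=0x86 cont=1 payload=0x06=6: acc |= 6<<0 -> acc=6 shift=7
  byte[14]=0x3A cont=0 payload=0x3A=58: acc |= 58<<7 -> acc=7430 shift=14 [end]
Varint 6: bytes[13:15] = 86 3A -> value 7430 (2 byte(s))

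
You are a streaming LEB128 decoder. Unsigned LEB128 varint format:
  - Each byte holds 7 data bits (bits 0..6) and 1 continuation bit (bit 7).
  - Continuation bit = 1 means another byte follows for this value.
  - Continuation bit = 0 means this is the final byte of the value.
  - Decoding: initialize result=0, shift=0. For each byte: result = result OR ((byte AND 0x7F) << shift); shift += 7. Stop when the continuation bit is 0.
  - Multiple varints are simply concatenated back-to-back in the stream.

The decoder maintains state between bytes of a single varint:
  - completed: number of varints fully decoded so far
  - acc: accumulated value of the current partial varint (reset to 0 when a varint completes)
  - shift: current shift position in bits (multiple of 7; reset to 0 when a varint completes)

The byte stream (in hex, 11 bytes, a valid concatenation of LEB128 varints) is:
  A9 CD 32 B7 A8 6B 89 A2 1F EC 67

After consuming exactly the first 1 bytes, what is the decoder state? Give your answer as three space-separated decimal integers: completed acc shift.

Answer: 0 41 7

Derivation:
byte[0]=0xA9 cont=1 payload=0x29: acc |= 41<<0 -> completed=0 acc=41 shift=7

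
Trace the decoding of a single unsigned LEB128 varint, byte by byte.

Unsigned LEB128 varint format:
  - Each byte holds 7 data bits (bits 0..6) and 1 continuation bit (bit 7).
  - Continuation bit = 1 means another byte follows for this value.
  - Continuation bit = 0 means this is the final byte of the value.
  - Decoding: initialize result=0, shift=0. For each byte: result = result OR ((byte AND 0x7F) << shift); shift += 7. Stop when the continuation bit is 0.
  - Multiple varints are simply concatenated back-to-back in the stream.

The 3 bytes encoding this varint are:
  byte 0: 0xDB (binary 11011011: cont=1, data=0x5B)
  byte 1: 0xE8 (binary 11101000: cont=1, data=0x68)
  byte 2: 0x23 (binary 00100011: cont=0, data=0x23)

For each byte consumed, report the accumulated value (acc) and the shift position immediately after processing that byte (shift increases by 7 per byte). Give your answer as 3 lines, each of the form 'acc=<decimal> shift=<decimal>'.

Answer: acc=91 shift=7
acc=13403 shift=14
acc=586843 shift=21

Derivation:
byte 0=0xDB: payload=0x5B=91, contrib = 91<<0 = 91; acc -> 91, shift -> 7
byte 1=0xE8: payload=0x68=104, contrib = 104<<7 = 13312; acc -> 13403, shift -> 14
byte 2=0x23: payload=0x23=35, contrib = 35<<14 = 573440; acc -> 586843, shift -> 21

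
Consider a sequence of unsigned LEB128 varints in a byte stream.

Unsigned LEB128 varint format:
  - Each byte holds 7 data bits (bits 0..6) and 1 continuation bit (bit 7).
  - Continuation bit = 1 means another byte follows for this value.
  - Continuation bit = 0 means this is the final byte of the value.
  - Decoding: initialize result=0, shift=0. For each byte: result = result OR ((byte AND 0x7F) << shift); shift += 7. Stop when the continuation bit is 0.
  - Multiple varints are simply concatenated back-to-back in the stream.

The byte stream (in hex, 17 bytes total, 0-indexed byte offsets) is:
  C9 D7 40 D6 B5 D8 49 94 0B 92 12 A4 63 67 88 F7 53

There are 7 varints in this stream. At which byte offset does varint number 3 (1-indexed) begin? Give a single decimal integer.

Answer: 7

Derivation:
  byte[0]=0xC9 cont=1 payload=0x49=73: acc |= 73<<0 -> acc=73 shift=7
  byte[1]=0xD7 cont=1 payload=0x57=87: acc |= 87<<7 -> acc=11209 shift=14
  byte[2]=0x40 cont=0 payload=0x40=64: acc |= 64<<14 -> acc=1059785 shift=21 [end]
Varint 1: bytes[0:3] = C9 D7 40 -> value 1059785 (3 byte(s))
  byte[3]=0xD6 cont=1 payload=0x56=86: acc |= 86<<0 -> acc=86 shift=7
  byte[4]=0xB5 cont=1 payload=0x35=53: acc |= 53<<7 -> acc=6870 shift=14
  byte[5]=0xD8 cont=1 payload=0x58=88: acc |= 88<<14 -> acc=1448662 shift=21
  byte[6]=0x49 cont=0 payload=0x49=73: acc |= 73<<21 -> acc=154540758 shift=28 [end]
Varint 2: bytes[3:7] = D6 B5 D8 49 -> value 154540758 (4 byte(s))
  byte[7]=0x94 cont=1 payload=0x14=20: acc |= 20<<0 -> acc=20 shift=7
  byte[8]=0x0B cont=0 payload=0x0B=11: acc |= 11<<7 -> acc=1428 shift=14 [end]
Varint 3: bytes[7:9] = 94 0B -> value 1428 (2 byte(s))
  byte[9]=0x92 cont=1 payload=0x12=18: acc |= 18<<0 -> acc=18 shift=7
  byte[10]=0x12 cont=0 payload=0x12=18: acc |= 18<<7 -> acc=2322 shift=14 [end]
Varint 4: bytes[9:11] = 92 12 -> value 2322 (2 byte(s))
  byte[11]=0xA4 cont=1 payload=0x24=36: acc |= 36<<0 -> acc=36 shift=7
  byte[12]=0x63 cont=0 payload=0x63=99: acc |= 99<<7 -> acc=12708 shift=14 [end]
Varint 5: bytes[11:13] = A4 63 -> value 12708 (2 byte(s))
  byte[13]=0x67 cont=0 payload=0x67=103: acc |= 103<<0 -> acc=103 shift=7 [end]
Varint 6: bytes[13:14] = 67 -> value 103 (1 byte(s))
  byte[14]=0x88 cont=1 payload=0x08=8: acc |= 8<<0 -> acc=8 shift=7
  byte[15]=0xF7 cont=1 payload=0x77=119: acc |= 119<<7 -> acc=15240 shift=14
  byte[16]=0x53 cont=0 payload=0x53=83: acc |= 83<<14 -> acc=1375112 shift=21 [end]
Varint 7: bytes[14:17] = 88 F7 53 -> value 1375112 (3 byte(s))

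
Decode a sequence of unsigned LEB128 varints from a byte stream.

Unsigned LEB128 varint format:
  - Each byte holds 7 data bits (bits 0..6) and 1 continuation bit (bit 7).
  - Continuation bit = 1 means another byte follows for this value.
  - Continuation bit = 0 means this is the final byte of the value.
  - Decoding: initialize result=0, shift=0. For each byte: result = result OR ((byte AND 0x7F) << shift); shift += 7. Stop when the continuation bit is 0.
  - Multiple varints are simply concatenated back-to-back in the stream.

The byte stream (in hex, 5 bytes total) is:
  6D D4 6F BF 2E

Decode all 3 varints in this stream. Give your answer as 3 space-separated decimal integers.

  byte[0]=0x6D cont=0 payload=0x6D=109: acc |= 109<<0 -> acc=109 shift=7 [end]
Varint 1: bytes[0:1] = 6D -> value 109 (1 byte(s))
  byte[1]=0xD4 cont=1 payload=0x54=84: acc |= 84<<0 -> acc=84 shift=7
  byte[2]=0x6F cont=0 payload=0x6F=111: acc |= 111<<7 -> acc=14292 shift=14 [end]
Varint 2: bytes[1:3] = D4 6F -> value 14292 (2 byte(s))
  byte[3]=0xBF cont=1 payload=0x3F=63: acc |= 63<<0 -> acc=63 shift=7
  byte[4]=0x2E cont=0 payload=0x2E=46: acc |= 46<<7 -> acc=5951 shift=14 [end]
Varint 3: bytes[3:5] = BF 2E -> value 5951 (2 byte(s))

Answer: 109 14292 5951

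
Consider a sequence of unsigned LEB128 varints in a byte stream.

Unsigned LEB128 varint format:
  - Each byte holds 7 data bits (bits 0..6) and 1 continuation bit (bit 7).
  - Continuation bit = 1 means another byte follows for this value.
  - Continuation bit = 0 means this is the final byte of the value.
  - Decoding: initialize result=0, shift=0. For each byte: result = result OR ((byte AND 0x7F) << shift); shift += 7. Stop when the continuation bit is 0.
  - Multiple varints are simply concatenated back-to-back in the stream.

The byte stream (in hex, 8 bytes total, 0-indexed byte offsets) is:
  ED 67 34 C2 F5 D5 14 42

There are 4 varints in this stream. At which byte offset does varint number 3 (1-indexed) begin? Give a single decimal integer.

Answer: 3

Derivation:
  byte[0]=0xED cont=1 payload=0x6D=109: acc |= 109<<0 -> acc=109 shift=7
  byte[1]=0x67 cont=0 payload=0x67=103: acc |= 103<<7 -> acc=13293 shift=14 [end]
Varint 1: bytes[0:2] = ED 67 -> value 13293 (2 byte(s))
  byte[2]=0x34 cont=0 payload=0x34=52: acc |= 52<<0 -> acc=52 shift=7 [end]
Varint 2: bytes[2:3] = 34 -> value 52 (1 byte(s))
  byte[3]=0xC2 cont=1 payload=0x42=66: acc |= 66<<0 -> acc=66 shift=7
  byte[4]=0xF5 cont=1 payload=0x75=117: acc |= 117<<7 -> acc=15042 shift=14
  byte[5]=0xD5 cont=1 payload=0x55=85: acc |= 85<<14 -> acc=1407682 shift=21
  byte[6]=0x14 cont=0 payload=0x14=20: acc |= 20<<21 -> acc=43350722 shift=28 [end]
Varint 3: bytes[3:7] = C2 F5 D5 14 -> value 43350722 (4 byte(s))
  byte[7]=0x42 cont=0 payload=0x42=66: acc |= 66<<0 -> acc=66 shift=7 [end]
Varint 4: bytes[7:8] = 42 -> value 66 (1 byte(s))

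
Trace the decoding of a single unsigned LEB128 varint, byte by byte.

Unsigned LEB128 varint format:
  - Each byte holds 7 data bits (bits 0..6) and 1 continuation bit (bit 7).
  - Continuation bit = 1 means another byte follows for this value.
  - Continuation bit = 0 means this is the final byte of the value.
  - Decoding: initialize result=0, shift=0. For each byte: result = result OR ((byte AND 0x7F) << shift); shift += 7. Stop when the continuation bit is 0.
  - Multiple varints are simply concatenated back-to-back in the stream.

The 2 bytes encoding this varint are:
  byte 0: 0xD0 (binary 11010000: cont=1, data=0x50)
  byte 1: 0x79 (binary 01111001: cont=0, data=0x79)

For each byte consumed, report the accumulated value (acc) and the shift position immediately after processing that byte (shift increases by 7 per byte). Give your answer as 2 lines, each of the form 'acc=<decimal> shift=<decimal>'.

byte 0=0xD0: payload=0x50=80, contrib = 80<<0 = 80; acc -> 80, shift -> 7
byte 1=0x79: payload=0x79=121, contrib = 121<<7 = 15488; acc -> 15568, shift -> 14

Answer: acc=80 shift=7
acc=15568 shift=14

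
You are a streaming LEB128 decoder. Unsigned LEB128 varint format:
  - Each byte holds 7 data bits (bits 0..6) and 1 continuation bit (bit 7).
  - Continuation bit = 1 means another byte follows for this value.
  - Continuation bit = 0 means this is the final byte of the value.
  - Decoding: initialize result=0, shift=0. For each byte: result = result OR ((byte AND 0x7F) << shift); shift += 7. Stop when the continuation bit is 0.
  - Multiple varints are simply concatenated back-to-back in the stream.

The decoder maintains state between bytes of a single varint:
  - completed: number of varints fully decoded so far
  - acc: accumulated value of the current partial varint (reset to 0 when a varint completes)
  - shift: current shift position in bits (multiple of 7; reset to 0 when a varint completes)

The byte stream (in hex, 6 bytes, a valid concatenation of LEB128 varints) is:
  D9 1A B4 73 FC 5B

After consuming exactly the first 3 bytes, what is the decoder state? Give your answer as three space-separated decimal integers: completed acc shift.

byte[0]=0xD9 cont=1 payload=0x59: acc |= 89<<0 -> completed=0 acc=89 shift=7
byte[1]=0x1A cont=0 payload=0x1A: varint #1 complete (value=3417); reset -> completed=1 acc=0 shift=0
byte[2]=0xB4 cont=1 payload=0x34: acc |= 52<<0 -> completed=1 acc=52 shift=7

Answer: 1 52 7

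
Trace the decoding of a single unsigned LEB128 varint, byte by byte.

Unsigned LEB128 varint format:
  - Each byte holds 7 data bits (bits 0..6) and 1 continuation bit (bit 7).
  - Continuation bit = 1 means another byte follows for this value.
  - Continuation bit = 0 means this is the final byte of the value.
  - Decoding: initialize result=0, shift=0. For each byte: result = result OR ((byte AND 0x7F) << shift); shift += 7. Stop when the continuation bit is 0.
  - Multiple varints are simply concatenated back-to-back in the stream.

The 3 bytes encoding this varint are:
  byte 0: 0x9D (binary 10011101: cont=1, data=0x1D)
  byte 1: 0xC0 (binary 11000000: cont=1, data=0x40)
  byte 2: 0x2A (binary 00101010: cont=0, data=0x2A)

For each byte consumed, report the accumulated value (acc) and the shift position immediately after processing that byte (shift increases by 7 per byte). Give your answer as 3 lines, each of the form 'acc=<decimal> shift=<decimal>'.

Answer: acc=29 shift=7
acc=8221 shift=14
acc=696349 shift=21

Derivation:
byte 0=0x9D: payload=0x1D=29, contrib = 29<<0 = 29; acc -> 29, shift -> 7
byte 1=0xC0: payload=0x40=64, contrib = 64<<7 = 8192; acc -> 8221, shift -> 14
byte 2=0x2A: payload=0x2A=42, contrib = 42<<14 = 688128; acc -> 696349, shift -> 21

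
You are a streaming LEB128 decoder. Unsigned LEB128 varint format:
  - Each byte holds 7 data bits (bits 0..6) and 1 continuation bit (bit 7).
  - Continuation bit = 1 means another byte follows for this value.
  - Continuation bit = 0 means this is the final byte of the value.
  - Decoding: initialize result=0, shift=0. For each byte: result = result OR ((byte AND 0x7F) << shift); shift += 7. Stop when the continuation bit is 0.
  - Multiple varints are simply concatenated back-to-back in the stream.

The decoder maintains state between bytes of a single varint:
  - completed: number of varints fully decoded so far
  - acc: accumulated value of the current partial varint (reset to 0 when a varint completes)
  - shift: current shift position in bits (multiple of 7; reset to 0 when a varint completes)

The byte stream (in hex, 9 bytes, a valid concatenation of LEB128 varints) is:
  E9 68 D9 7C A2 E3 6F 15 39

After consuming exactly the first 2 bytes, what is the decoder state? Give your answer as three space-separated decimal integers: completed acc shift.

byte[0]=0xE9 cont=1 payload=0x69: acc |= 105<<0 -> completed=0 acc=105 shift=7
byte[1]=0x68 cont=0 payload=0x68: varint #1 complete (value=13417); reset -> completed=1 acc=0 shift=0

Answer: 1 0 0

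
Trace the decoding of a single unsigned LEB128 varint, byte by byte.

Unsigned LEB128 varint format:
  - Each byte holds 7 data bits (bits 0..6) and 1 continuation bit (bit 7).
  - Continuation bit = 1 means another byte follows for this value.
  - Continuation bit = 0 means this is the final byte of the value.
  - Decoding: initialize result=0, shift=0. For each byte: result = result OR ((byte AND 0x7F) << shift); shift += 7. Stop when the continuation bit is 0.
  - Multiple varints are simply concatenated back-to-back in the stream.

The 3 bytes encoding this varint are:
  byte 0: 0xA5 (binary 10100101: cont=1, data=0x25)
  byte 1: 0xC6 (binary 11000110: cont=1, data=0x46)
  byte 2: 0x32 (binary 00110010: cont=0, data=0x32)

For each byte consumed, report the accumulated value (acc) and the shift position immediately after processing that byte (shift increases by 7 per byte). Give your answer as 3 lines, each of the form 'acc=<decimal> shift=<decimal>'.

Answer: acc=37 shift=7
acc=8997 shift=14
acc=828197 shift=21

Derivation:
byte 0=0xA5: payload=0x25=37, contrib = 37<<0 = 37; acc -> 37, shift -> 7
byte 1=0xC6: payload=0x46=70, contrib = 70<<7 = 8960; acc -> 8997, shift -> 14
byte 2=0x32: payload=0x32=50, contrib = 50<<14 = 819200; acc -> 828197, shift -> 21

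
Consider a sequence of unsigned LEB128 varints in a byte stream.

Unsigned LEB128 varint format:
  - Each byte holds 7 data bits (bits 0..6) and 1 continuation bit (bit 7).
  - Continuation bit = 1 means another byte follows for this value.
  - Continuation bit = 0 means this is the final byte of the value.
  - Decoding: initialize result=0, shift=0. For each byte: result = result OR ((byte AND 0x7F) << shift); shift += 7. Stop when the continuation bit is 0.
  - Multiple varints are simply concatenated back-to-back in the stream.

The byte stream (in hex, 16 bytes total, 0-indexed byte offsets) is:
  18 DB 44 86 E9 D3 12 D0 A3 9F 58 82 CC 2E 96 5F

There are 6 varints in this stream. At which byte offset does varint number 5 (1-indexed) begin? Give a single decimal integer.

  byte[0]=0x18 cont=0 payload=0x18=24: acc |= 24<<0 -> acc=24 shift=7 [end]
Varint 1: bytes[0:1] = 18 -> value 24 (1 byte(s))
  byte[1]=0xDB cont=1 payload=0x5B=91: acc |= 91<<0 -> acc=91 shift=7
  byte[2]=0x44 cont=0 payload=0x44=68: acc |= 68<<7 -> acc=8795 shift=14 [end]
Varint 2: bytes[1:3] = DB 44 -> value 8795 (2 byte(s))
  byte[3]=0x86 cont=1 payload=0x06=6: acc |= 6<<0 -> acc=6 shift=7
  byte[4]=0xE9 cont=1 payload=0x69=105: acc |= 105<<7 -> acc=13446 shift=14
  byte[5]=0xD3 cont=1 payload=0x53=83: acc |= 83<<14 -> acc=1373318 shift=21
  byte[6]=0x12 cont=0 payload=0x12=18: acc |= 18<<21 -> acc=39122054 shift=28 [end]
Varint 3: bytes[3:7] = 86 E9 D3 12 -> value 39122054 (4 byte(s))
  byte[7]=0xD0 cont=1 payload=0x50=80: acc |= 80<<0 -> acc=80 shift=7
  byte[8]=0xA3 cont=1 payload=0x23=35: acc |= 35<<7 -> acc=4560 shift=14
  byte[9]=0x9F cont=1 payload=0x1F=31: acc |= 31<<14 -> acc=512464 shift=21
  byte[10]=0x58 cont=0 payload=0x58=88: acc |= 88<<21 -> acc=185061840 shift=28 [end]
Varint 4: bytes[7:11] = D0 A3 9F 58 -> value 185061840 (4 byte(s))
  byte[11]=0x82 cont=1 payload=0x02=2: acc |= 2<<0 -> acc=2 shift=7
  byte[12]=0xCC cont=1 payload=0x4C=76: acc |= 76<<7 -> acc=9730 shift=14
  byte[13]=0x2E cont=0 payload=0x2E=46: acc |= 46<<14 -> acc=763394 shift=21 [end]
Varint 5: bytes[11:14] = 82 CC 2E -> value 763394 (3 byte(s))
  byte[14]=0x96 cont=1 payload=0x16=22: acc |= 22<<0 -> acc=22 shift=7
  byte[15]=0x5F cont=0 payload=0x5F=95: acc |= 95<<7 -> acc=12182 shift=14 [end]
Varint 6: bytes[14:16] = 96 5F -> value 12182 (2 byte(s))

Answer: 11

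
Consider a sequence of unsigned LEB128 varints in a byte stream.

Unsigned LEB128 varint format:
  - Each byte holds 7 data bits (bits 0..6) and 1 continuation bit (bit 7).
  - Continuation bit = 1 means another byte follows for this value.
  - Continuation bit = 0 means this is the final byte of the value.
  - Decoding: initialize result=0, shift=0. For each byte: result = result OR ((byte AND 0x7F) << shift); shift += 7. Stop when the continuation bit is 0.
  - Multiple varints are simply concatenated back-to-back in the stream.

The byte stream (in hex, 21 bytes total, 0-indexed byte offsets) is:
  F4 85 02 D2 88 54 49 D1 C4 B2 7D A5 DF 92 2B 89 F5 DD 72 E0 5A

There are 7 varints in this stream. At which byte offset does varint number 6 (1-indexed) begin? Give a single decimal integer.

Answer: 15

Derivation:
  byte[0]=0xF4 cont=1 payload=0x74=116: acc |= 116<<0 -> acc=116 shift=7
  byte[1]=0x85 cont=1 payload=0x05=5: acc |= 5<<7 -> acc=756 shift=14
  byte[2]=0x02 cont=0 payload=0x02=2: acc |= 2<<14 -> acc=33524 shift=21 [end]
Varint 1: bytes[0:3] = F4 85 02 -> value 33524 (3 byte(s))
  byte[3]=0xD2 cont=1 payload=0x52=82: acc |= 82<<0 -> acc=82 shift=7
  byte[4]=0x88 cont=1 payload=0x08=8: acc |= 8<<7 -> acc=1106 shift=14
  byte[5]=0x54 cont=0 payload=0x54=84: acc |= 84<<14 -> acc=1377362 shift=21 [end]
Varint 2: bytes[3:6] = D2 88 54 -> value 1377362 (3 byte(s))
  byte[6]=0x49 cont=0 payload=0x49=73: acc |= 73<<0 -> acc=73 shift=7 [end]
Varint 3: bytes[6:7] = 49 -> value 73 (1 byte(s))
  byte[7]=0xD1 cont=1 payload=0x51=81: acc |= 81<<0 -> acc=81 shift=7
  byte[8]=0xC4 cont=1 payload=0x44=68: acc |= 68<<7 -> acc=8785 shift=14
  byte[9]=0xB2 cont=1 payload=0x32=50: acc |= 50<<14 -> acc=827985 shift=21
  byte[10]=0x7D cont=0 payload=0x7D=125: acc |= 125<<21 -> acc=262971985 shift=28 [end]
Varint 4: bytes[7:11] = D1 C4 B2 7D -> value 262971985 (4 byte(s))
  byte[11]=0xA5 cont=1 payload=0x25=37: acc |= 37<<0 -> acc=37 shift=7
  byte[12]=0xDF cont=1 payload=0x5F=95: acc |= 95<<7 -> acc=12197 shift=14
  byte[13]=0x92 cont=1 payload=0x12=18: acc |= 18<<14 -> acc=307109 shift=21
  byte[14]=0x2B cont=0 payload=0x2B=43: acc |= 43<<21 -> acc=90484645 shift=28 [end]
Varint 5: bytes[11:15] = A5 DF 92 2B -> value 90484645 (4 byte(s))
  byte[15]=0x89 cont=1 payload=0x09=9: acc |= 9<<0 -> acc=9 shift=7
  byte[16]=0xF5 cont=1 payload=0x75=117: acc |= 117<<7 -> acc=14985 shift=14
  byte[17]=0xDD cont=1 payload=0x5D=93: acc |= 93<<14 -> acc=1538697 shift=21
  byte[18]=0x72 cont=0 payload=0x72=114: acc |= 114<<21 -> acc=240614025 shift=28 [end]
Varint 6: bytes[15:19] = 89 F5 DD 72 -> value 240614025 (4 byte(s))
  byte[19]=0xE0 cont=1 payload=0x60=96: acc |= 96<<0 -> acc=96 shift=7
  byte[20]=0x5A cont=0 payload=0x5A=90: acc |= 90<<7 -> acc=11616 shift=14 [end]
Varint 7: bytes[19:21] = E0 5A -> value 11616 (2 byte(s))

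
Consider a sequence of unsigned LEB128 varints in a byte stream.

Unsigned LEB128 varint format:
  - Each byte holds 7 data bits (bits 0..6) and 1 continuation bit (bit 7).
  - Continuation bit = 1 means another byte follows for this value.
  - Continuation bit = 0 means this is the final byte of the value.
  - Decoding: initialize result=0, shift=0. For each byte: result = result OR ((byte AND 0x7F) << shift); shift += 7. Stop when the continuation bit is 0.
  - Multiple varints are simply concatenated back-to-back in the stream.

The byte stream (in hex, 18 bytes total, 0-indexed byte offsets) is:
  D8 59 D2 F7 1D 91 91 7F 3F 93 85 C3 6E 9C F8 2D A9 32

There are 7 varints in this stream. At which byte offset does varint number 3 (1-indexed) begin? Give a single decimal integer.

Answer: 5

Derivation:
  byte[0]=0xD8 cont=1 payload=0x58=88: acc |= 88<<0 -> acc=88 shift=7
  byte[1]=0x59 cont=0 payload=0x59=89: acc |= 89<<7 -> acc=11480 shift=14 [end]
Varint 1: bytes[0:2] = D8 59 -> value 11480 (2 byte(s))
  byte[2]=0xD2 cont=1 payload=0x52=82: acc |= 82<<0 -> acc=82 shift=7
  byte[3]=0xF7 cont=1 payload=0x77=119: acc |= 119<<7 -> acc=15314 shift=14
  byte[4]=0x1D cont=0 payload=0x1D=29: acc |= 29<<14 -> acc=490450 shift=21 [end]
Varint 2: bytes[2:5] = D2 F7 1D -> value 490450 (3 byte(s))
  byte[5]=0x91 cont=1 payload=0x11=17: acc |= 17<<0 -> acc=17 shift=7
  byte[6]=0x91 cont=1 payload=0x11=17: acc |= 17<<7 -> acc=2193 shift=14
  byte[7]=0x7F cont=0 payload=0x7F=127: acc |= 127<<14 -> acc=2082961 shift=21 [end]
Varint 3: bytes[5:8] = 91 91 7F -> value 2082961 (3 byte(s))
  byte[8]=0x3F cont=0 payload=0x3F=63: acc |= 63<<0 -> acc=63 shift=7 [end]
Varint 4: bytes[8:9] = 3F -> value 63 (1 byte(s))
  byte[9]=0x93 cont=1 payload=0x13=19: acc |= 19<<0 -> acc=19 shift=7
  byte[10]=0x85 cont=1 payload=0x05=5: acc |= 5<<7 -> acc=659 shift=14
  byte[11]=0xC3 cont=1 payload=0x43=67: acc |= 67<<14 -> acc=1098387 shift=21
  byte[12]=0x6E cont=0 payload=0x6E=110: acc |= 110<<21 -> acc=231785107 shift=28 [end]
Varint 5: bytes[9:13] = 93 85 C3 6E -> value 231785107 (4 byte(s))
  byte[13]=0x9C cont=1 payload=0x1C=28: acc |= 28<<0 -> acc=28 shift=7
  byte[14]=0xF8 cont=1 payload=0x78=120: acc |= 120<<7 -> acc=15388 shift=14
  byte[15]=0x2D cont=0 payload=0x2D=45: acc |= 45<<14 -> acc=752668 shift=21 [end]
Varint 6: bytes[13:16] = 9C F8 2D -> value 752668 (3 byte(s))
  byte[16]=0xA9 cont=1 payload=0x29=41: acc |= 41<<0 -> acc=41 shift=7
  byte[17]=0x32 cont=0 payload=0x32=50: acc |= 50<<7 -> acc=6441 shift=14 [end]
Varint 7: bytes[16:18] = A9 32 -> value 6441 (2 byte(s))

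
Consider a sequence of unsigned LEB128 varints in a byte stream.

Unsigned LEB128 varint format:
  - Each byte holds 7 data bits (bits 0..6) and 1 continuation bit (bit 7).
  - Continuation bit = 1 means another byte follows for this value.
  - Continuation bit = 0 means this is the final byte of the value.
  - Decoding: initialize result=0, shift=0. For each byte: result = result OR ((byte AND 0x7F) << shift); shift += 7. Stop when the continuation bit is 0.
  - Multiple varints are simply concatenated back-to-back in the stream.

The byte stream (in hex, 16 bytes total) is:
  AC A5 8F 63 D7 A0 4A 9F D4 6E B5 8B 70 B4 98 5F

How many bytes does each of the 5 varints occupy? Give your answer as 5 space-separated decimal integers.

  byte[0]=0xAC cont=1 payload=0x2C=44: acc |= 44<<0 -> acc=44 shift=7
  byte[1]=0xA5 cont=1 payload=0x25=37: acc |= 37<<7 -> acc=4780 shift=14
  byte[2]=0x8F cont=1 payload=0x0F=15: acc |= 15<<14 -> acc=250540 shift=21
  byte[3]=0x63 cont=0 payload=0x63=99: acc |= 99<<21 -> acc=207868588 shift=28 [end]
Varint 1: bytes[0:4] = AC A5 8F 63 -> value 207868588 (4 byte(s))
  byte[4]=0xD7 cont=1 payload=0x57=87: acc |= 87<<0 -> acc=87 shift=7
  byte[5]=0xA0 cont=1 payload=0x20=32: acc |= 32<<7 -> acc=4183 shift=14
  byte[6]=0x4A cont=0 payload=0x4A=74: acc |= 74<<14 -> acc=1216599 shift=21 [end]
Varint 2: bytes[4:7] = D7 A0 4A -> value 1216599 (3 byte(s))
  byte[7]=0x9F cont=1 payload=0x1F=31: acc |= 31<<0 -> acc=31 shift=7
  byte[8]=0xD4 cont=1 payload=0x54=84: acc |= 84<<7 -> acc=10783 shift=14
  byte[9]=0x6E cont=0 payload=0x6E=110: acc |= 110<<14 -> acc=1813023 shift=21 [end]
Varint 3: bytes[7:10] = 9F D4 6E -> value 1813023 (3 byte(s))
  byte[10]=0xB5 cont=1 payload=0x35=53: acc |= 53<<0 -> acc=53 shift=7
  byte[11]=0x8B cont=1 payload=0x0B=11: acc |= 11<<7 -> acc=1461 shift=14
  byte[12]=0x70 cont=0 payload=0x70=112: acc |= 112<<14 -> acc=1836469 shift=21 [end]
Varint 4: bytes[10:13] = B5 8B 70 -> value 1836469 (3 byte(s))
  byte[13]=0xB4 cont=1 payload=0x34=52: acc |= 52<<0 -> acc=52 shift=7
  byte[14]=0x98 cont=1 payload=0x18=24: acc |= 24<<7 -> acc=3124 shift=14
  byte[15]=0x5F cont=0 payload=0x5F=95: acc |= 95<<14 -> acc=1559604 shift=21 [end]
Varint 5: bytes[13:16] = B4 98 5F -> value 1559604 (3 byte(s))

Answer: 4 3 3 3 3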